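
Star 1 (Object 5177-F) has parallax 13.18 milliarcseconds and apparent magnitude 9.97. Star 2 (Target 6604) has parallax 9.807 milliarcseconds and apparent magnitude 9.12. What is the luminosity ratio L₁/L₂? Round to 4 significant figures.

d₁ = 1/p₁ = 1/0.01318″ = 75.873 pc; d₂ = 1/p₂ = 1/0.009807″ = 101.97 pc.
M₁ = m₁ − 5 log₁₀ d₁ + 5 = 9.97 − 9.4004 + 5 = 5.5696.
M₂ = 9.12 − 10.0424 + 5 = 4.0776.
L₁/L₂ = 10^(0.4(M₂ − M₁)) = 10^(0.4 × (-1.4920)) = 10^(-0.59680) = 0.25305.

L₁/L₂ = 0.2531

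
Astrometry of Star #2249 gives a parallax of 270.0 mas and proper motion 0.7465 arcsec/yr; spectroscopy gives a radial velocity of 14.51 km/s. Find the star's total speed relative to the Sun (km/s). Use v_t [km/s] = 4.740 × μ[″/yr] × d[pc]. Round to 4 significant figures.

19.55 km/s

d = 1/p = 1/0.2700″ = 3.7037 pc.
v_t = 4.740 μ d = 4.740 × 0.7465 × 3.7037 = 13.105 km/s.
v = √(v_r² + v_t²) = √(14.51² + 13.105²) = √382.281 = 19.552 km/s.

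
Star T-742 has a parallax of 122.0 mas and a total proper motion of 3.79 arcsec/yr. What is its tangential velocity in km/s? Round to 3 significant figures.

d = 1/p = 1/0.1220″ = 8.1967 pc.
v_t = 4.74 × μ × d = 4.74 × 3.79 × 8.1967 = 147.25 km/s.

147 km/s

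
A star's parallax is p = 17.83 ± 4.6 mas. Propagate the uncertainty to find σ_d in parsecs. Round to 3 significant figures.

14.5 pc

d = 1/p, so σ_d = σ_p / p².
σ_d = 0.00460 / (0.01783)² = 0.00460 / 0.00031791 = 14.47 pc.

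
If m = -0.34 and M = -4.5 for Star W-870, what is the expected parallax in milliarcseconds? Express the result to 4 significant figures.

m − M = -0.34 − (-4.5) = 4.16.
d = 10^((m−M)/5 + 1) = 10^1.832 = 67.92 pc.
p = 1/d = 1/67.92 = 0.014723 arcsec = 14.723 mas.

14.72 mas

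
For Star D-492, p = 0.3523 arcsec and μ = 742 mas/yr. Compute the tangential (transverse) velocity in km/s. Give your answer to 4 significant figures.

9.983 km/s

d = 1/p = 1/0.3523″ = 2.8385 pc.
μ = 742 mas/yr = 0.742 ″/yr.
v_t = 4.74 × μ × d = 4.74 × 0.742 × 2.8385 = 9.9832 km/s.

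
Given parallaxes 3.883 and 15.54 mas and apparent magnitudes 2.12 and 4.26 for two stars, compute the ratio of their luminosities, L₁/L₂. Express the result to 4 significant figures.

d₁ = 1/p₁ = 1/0.003883″ = 257.53 pc; d₂ = 1/p₂ = 1/0.01554″ = 64.35 pc.
M₁ = m₁ − 5 log₁₀ d₁ + 5 = 2.12 − 12.0541 + 5 = -4.9341.
M₂ = 4.26 − 9.0427 + 5 = 0.2173.
L₁/L₂ = 10^(0.4(M₂ − M₁)) = 10^(0.4 × 5.1514) = 10^2.06056 = 114.96.

L₁/L₂ = 115.0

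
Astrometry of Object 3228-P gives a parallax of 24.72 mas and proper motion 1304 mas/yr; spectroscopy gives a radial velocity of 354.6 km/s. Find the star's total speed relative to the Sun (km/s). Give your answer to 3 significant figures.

d = 1/p = 1/0.02472″ = 40.453 pc.
μ = 1304 mas/yr = 1.304 ″/yr.
v_t = 4.740 μ d = 4.740 × 1.304 × 40.453 = 250.04 km/s.
v = √(v_r² + v_t²) = √(354.6² + 250.04²) = √188261 = 433.89 km/s.

434 km/s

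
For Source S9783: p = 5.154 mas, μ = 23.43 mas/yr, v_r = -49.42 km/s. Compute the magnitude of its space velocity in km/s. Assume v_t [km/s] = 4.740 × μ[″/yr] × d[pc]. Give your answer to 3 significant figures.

53.9 km/s

d = 1/p = 1/0.005154″ = 194.02 pc.
μ = 23.43 mas/yr = 0.02343 ″/yr.
v_t = 4.740 μ d = 4.740 × 0.02343 × 194.02 = 21.548 km/s.
v = √(v_r² + v_t²) = √((-49.42)² + 21.548²) = √2906.65 = 53.913 km/s.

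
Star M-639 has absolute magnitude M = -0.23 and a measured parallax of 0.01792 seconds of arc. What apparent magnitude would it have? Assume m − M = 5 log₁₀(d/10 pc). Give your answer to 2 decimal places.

m = 3.50

d = 1/p = 1/0.01792″ = 55.804 pc.
m − M = 5 log₁₀ d − 5 = 5 log₁₀(55.804) − 5 = 8.7333 − 5 = 3.7333.
m = M + (m − M) = -0.23 + 3.7333 = 3.50.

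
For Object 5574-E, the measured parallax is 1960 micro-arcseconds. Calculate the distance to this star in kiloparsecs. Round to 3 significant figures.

0.510 kpc

p = 1960 micro-arcseconds = 0.001960 arcsec.
d = 1/p = 1/0.001960 = 510.2 pc.
= 0.5102 kpc.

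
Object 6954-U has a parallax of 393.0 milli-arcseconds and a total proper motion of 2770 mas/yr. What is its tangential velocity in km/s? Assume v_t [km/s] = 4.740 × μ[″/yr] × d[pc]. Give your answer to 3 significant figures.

d = 1/p = 1/0.3930″ = 2.5445 pc.
μ = 2770 mas/yr = 2.77 ″/yr.
v_t = 4.74 × μ × d = 4.74 × 2.77 × 2.5445 = 33.409 km/s.

33.4 km/s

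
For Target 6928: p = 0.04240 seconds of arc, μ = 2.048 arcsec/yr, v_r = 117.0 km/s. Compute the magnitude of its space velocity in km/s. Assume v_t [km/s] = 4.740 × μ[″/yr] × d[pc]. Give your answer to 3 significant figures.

d = 1/p = 1/0.04240″ = 23.585 pc.
v_t = 4.740 μ d = 4.740 × 2.048 × 23.585 = 228.95 km/s.
v = √(v_r² + v_t²) = √(117.0² + 228.95²) = √66107.1 = 257.11 km/s.

257 km/s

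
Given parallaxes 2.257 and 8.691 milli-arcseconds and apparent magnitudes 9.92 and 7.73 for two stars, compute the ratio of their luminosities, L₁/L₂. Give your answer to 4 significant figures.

d₁ = 1/p₁ = 1/0.002257″ = 443.07 pc; d₂ = 1/p₂ = 1/0.008691″ = 115.06 pc.
M₁ = m₁ − 5 log₁₀ d₁ + 5 = 9.92 − 13.2324 + 5 = 1.6876.
M₂ = 7.73 − 10.3046 + 5 = 2.4254.
L₁/L₂ = 10^(0.4(M₂ − M₁)) = 10^(0.4 × 0.7378) = 10^0.29512 = 1.973.

L₁/L₂ = 1.973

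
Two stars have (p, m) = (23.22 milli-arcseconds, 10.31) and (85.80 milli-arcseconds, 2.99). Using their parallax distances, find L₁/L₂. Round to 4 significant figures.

L₁/L₂ = 0.01612

d₁ = 1/p₁ = 1/0.02322″ = 43.066 pc; d₂ = 1/p₂ = 1/0.08580″ = 11.655 pc.
M₁ = m₁ − 5 log₁₀ d₁ + 5 = 10.31 − 8.1707 + 5 = 7.1393.
M₂ = 2.99 − 5.3326 + 5 = 2.6574.
L₁/L₂ = 10^(0.4(M₂ − M₁)) = 10^(0.4 × (-4.4819)) = 10^(-1.79276) = 0.016115.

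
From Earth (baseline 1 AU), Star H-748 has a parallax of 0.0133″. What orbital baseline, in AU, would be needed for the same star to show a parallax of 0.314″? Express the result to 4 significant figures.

23.61 AU

Parallax scales linearly with baseline: p ∝ B, so B = p_target / p_Earth × 1 AU.
B = 0.314 / 0.0133 = 23.609 AU.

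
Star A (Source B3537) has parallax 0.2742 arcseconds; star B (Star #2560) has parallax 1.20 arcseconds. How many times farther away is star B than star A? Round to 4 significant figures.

Since d = 1/p, d_B/d_A = p_A/p_B.
= 0.2742 / 1.20 = 0.2285.

0.2285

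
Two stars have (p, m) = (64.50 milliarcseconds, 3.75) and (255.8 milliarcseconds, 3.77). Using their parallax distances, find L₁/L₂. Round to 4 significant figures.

L₁/L₂ = 16.02

d₁ = 1/p₁ = 1/0.06450″ = 15.504 pc; d₂ = 1/p₂ = 1/0.2558″ = 3.9093 pc.
M₁ = m₁ − 5 log₁₀ d₁ + 5 = 3.75 − 5.9522 + 5 = 2.7978.
M₂ = 3.77 − 2.9605 + 5 = 5.8095.
L₁/L₂ = 10^(0.4(M₂ − M₁)) = 10^(0.4 × 3.0117) = 10^1.20468 = 16.021.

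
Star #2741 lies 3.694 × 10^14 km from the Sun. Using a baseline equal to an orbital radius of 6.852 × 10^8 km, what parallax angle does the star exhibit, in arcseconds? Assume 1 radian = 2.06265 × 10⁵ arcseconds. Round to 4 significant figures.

0.3826 arcsec

θ ≈ B/d = (6.852 × 10^8) / (3.694 × 10^14) = 1.8549 × 10^-6 rad.
In arcseconds: 1.8549 × 10^-6 × 206265 = 0.3826″.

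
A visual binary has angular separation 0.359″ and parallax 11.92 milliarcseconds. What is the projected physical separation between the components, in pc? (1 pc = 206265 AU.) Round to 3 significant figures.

0.000146 pc

d = 1/p = 1/0.01192″ = 83.893 pc.
At distance d (pc), an angle of θ arcsec spans θ·d AU: s = 0.359 × 83.893 = 30.118 AU.
= 30.118 / 206265 = 0.00014602 pc.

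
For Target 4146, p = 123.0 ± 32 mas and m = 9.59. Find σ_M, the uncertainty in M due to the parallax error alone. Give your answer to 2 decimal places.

σ_M = 0.56 mag

M = m − 5 log₁₀ d + 5 = m + 5 log₁₀ p + 5, so ∂M/∂p = 5/(p ln 10).
σ_M = (5/ln 10) · (σ_p/p) = 2.1715 × 32/123.0 = 2.1715 × 0.26016 = 0.56494.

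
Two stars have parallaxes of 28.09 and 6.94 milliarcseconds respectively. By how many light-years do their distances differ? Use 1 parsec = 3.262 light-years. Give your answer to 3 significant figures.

354 ly

d_A = 1/0.02809″ = 35.6 pc; d_B = 1/0.006940″ = 144.09 pc.
|d_B − d_A| = |144.09 − 35.6| = 108.49 pc = 108.49 × 3.262 ly = 353.89 ly.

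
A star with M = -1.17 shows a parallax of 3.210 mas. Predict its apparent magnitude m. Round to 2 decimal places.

m = 6.30

d = 1/p = 1/0.003210″ = 311.53 pc.
m − M = 5 log₁₀ d − 5 = 5 log₁₀(311.53) − 5 = 12.4675 − 5 = 7.4675.
m = M + (m − M) = -1.17 + 7.4675 = 6.30.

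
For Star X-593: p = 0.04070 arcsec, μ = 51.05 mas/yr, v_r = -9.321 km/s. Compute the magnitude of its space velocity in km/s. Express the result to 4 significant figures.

11.06 km/s

d = 1/p = 1/0.04070″ = 24.57 pc.
μ = 51.05 mas/yr = 0.05105 ″/yr.
v_t = 4.740 μ d = 4.740 × 0.05105 × 24.57 = 5.9454 km/s.
v = √(v_r² + v_t²) = √((-9.321)² + 5.9454²) = √122.229 = 11.056 km/s.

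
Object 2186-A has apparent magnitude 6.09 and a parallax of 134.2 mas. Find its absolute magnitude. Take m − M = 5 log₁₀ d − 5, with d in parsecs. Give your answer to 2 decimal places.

d = 1/p = 1/0.1342″ = 7.4516 pc.
m − M = 5 log₁₀(7.4516) − 5 = 4.3612 − 5 = -0.6388.
M = m − (m − M) = 6.09 − (-0.6388) = 6.73.

M = 6.73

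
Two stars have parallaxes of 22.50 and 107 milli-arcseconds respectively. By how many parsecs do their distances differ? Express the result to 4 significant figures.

d_A = 1/0.02250″ = 44.444 pc; d_B = 1/0.1070″ = 9.3458 pc.
|d_B − d_A| = |9.3458 − 44.444| = 35.098 pc.

35.10 pc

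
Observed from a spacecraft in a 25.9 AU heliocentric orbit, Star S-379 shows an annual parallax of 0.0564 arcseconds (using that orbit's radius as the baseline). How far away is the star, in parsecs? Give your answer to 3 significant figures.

With baseline B (in AU) and parallax p (in arcsec), d = B/p parsecs.
d = 25.9 / 0.0564 = 459.22 pc.

459 pc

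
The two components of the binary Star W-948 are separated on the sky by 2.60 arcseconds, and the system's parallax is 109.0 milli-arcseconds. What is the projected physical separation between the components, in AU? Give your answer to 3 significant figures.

d = 1/p = 1/0.1090″ = 9.1743 pc.
At distance d (pc), an angle of θ arcsec spans θ·d AU: s = 2.60 × 9.1743 = 23.853 AU.

23.9 AU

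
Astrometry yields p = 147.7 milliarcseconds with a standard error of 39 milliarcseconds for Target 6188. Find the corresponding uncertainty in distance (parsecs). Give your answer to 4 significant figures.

1.788 pc

d = 1/p, so σ_d = σ_p / p².
σ_d = 0.0390 / (0.1477)² = 0.0390 / 0.021815 = 1.7878 pc.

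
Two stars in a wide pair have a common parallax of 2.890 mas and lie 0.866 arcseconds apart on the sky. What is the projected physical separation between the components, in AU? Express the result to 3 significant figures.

d = 1/p = 1/0.002890″ = 346.02 pc.
At distance d (pc), an angle of θ arcsec spans θ·d AU: s = 0.866 × 346.02 = 299.65 AU.

300 AU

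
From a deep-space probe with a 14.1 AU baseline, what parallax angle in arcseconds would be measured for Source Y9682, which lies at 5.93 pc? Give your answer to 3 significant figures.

2.38 arcsec

p (arcsec) = B (AU) / d (pc).
p = 14.1 / 5.93 = 2.3777 arcsec.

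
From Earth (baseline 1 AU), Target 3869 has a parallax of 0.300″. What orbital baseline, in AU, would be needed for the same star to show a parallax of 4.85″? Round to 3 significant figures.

16.2 AU

Parallax scales linearly with baseline: p ∝ B, so B = p_target / p_Earth × 1 AU.
B = 4.85 / 0.300 = 16.167 AU.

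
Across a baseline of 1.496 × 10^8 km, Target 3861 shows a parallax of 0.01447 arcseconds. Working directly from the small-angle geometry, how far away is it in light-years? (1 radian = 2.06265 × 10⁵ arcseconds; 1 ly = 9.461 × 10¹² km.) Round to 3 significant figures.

θ = 0.01447″ = 0.01447/206265 = 7.0152 × 10^-8 rad.
d = B/θ = (1.496 × 10^8) / (7.0152 × 10^-8) = 2.1325 × 10^15 km = (2.1325 × 10^15) / (9.461 × 10^12) ly = 225.4 ly.

225 ly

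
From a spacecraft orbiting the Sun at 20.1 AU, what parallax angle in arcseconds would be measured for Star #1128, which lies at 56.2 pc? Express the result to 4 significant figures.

p (arcsec) = B (AU) / d (pc).
p = 20.1 / 56.2 = 0.35765 arcsec.

0.3577 arcsec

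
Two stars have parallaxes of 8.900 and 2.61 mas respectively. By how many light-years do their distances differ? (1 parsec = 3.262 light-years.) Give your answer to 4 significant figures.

d_A = 1/0.008900″ = 112.36 pc; d_B = 1/0.002610″ = 383.14 pc.
|d_B − d_A| = |383.14 − 112.36| = 270.78 pc = 270.78 × 3.262 ly = 883.28 ly.

883.3 ly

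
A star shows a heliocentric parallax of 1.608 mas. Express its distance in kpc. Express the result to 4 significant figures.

0.6219 kpc

p = 1.608 mas = 0.001608 arcsec.
d = 1/p = 1/0.001608 = 621.89 pc.
= 0.62189 kpc.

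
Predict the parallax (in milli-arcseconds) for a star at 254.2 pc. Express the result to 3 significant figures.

p = 1/d = 1/254.2 = 0.0039339 arcsec.
= 0.0039339 × 1000 = 3.9339 mas.

3.93 mas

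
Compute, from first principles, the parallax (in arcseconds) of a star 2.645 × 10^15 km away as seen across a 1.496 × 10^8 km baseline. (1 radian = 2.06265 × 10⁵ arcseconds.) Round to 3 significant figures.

0.0117 arcsec

θ ≈ B/d = (1.496 × 10^8) / (2.645 × 10^15) = 5.6560 × 10^-8 rad.
In arcseconds: 5.6560 × 10^-8 × 206265 = 0.011666″.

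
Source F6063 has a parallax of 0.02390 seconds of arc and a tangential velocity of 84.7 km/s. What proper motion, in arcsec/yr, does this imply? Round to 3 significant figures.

d = 1/p = 1/0.02390″ = 41.841 pc.
μ = v_t / (4.74 d) = 84.7 / (4.74 × 41.841) = 84.7 / 198.33 = 0.42707 ″/yr.

0.427 arcsec/yr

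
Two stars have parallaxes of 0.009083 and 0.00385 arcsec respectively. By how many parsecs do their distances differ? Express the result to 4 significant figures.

d_A = 1/0.009083″ = 110.1 pc; d_B = 1/0.003850″ = 259.74 pc.
|d_B − d_A| = |259.74 − 110.1| = 149.64 pc.

149.6 pc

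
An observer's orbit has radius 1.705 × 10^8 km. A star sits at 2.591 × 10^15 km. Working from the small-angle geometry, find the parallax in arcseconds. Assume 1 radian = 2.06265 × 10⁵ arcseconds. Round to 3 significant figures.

θ ≈ B/d = (1.705 × 10^8) / (2.591 × 10^15) = 6.5805 × 10^-8 rad.
In arcseconds: 6.5805 × 10^-8 × 206265 = 0.013573″.

0.0136 arcsec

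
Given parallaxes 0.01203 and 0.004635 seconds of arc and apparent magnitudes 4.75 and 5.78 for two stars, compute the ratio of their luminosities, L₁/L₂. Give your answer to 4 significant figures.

L₁/L₂ = 0.3833

d₁ = 1/p₁ = 1/0.01203″ = 83.126 pc; d₂ = 1/p₂ = 1/0.004635″ = 215.75 pc.
M₁ = m₁ − 5 log₁₀ d₁ + 5 = 4.75 − 9.5987 + 5 = 0.1513.
M₂ = 5.78 − 11.6698 + 5 = -0.8898.
L₁/L₂ = 10^(0.4(M₂ − M₁)) = 10^(0.4 × (-1.0411)) = 10^(-0.41644) = 0.38332.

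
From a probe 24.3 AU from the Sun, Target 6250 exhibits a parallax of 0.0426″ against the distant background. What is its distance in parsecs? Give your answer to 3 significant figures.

570 pc

With baseline B (in AU) and parallax p (in arcsec), d = B/p parsecs.
d = 24.3 / 0.0426 = 570.42 pc.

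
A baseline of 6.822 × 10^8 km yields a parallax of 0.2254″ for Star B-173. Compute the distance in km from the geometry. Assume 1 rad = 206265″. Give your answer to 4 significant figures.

θ = 0.2254″ = 0.2254/206265 = 1.0928 × 10^-6 rad.
d = B/θ = (6.822 × 10^8) / (1.0928 × 10^-6) = 6.2427 × 10^14 km.

6.243 × 10^14 km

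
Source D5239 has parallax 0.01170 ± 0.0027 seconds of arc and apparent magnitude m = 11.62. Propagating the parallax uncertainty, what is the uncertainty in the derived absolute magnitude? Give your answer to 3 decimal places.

M = m − 5 log₁₀ d + 5 = m + 5 log₁₀ p + 5, so ∂M/∂p = 5/(p ln 10).
σ_M = (5/ln 10) · (σ_p/p) = 2.1715 × 0.0027/0.01170 = 2.1715 × 0.23077 = 0.50112.

σ_M = 0.501 mag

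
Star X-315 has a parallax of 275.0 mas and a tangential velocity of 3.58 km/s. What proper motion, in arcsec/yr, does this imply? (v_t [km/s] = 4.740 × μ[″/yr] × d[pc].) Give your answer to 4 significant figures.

d = 1/p = 1/0.2750″ = 3.6364 pc.
μ = v_t / (4.74 d) = 3.58 / (4.74 × 3.6364) = 3.58 / 17.237 = 0.20769 ″/yr.

0.2077 arcsec/yr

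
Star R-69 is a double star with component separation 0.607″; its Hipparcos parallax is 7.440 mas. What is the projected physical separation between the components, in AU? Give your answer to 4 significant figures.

81.59 AU

d = 1/p = 1/0.007440″ = 134.41 pc.
At distance d (pc), an angle of θ arcsec spans θ·d AU: s = 0.607 × 134.41 = 81.587 AU.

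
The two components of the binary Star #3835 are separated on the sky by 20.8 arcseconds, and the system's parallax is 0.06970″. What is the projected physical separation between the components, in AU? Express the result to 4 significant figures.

298.4 AU

d = 1/p = 1/0.06970″ = 14.347 pc.
At distance d (pc), an angle of θ arcsec spans θ·d AU: s = 20.8 × 14.347 = 298.42 AU.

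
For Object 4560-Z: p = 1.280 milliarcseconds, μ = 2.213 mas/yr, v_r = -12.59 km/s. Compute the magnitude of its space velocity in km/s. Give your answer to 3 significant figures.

d = 1/p = 1/0.001280″ = 781.25 pc.
μ = 2.213 mas/yr = 0.002213 ″/yr.
v_t = 4.740 μ d = 4.740 × 0.002213 × 781.25 = 8.195 km/s.
v = √(v_r² + v_t²) = √((-12.59)² + 8.195²) = √225.666 = 15.022 km/s.

15.0 km/s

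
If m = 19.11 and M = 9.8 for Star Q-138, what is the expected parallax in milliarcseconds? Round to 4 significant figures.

1.374 mas

m − M = 19.11 − 9.8 = 9.31.
d = 10^((m−M)/5 + 1) = 10^2.862 = 727.78 pc.
p = 1/d = 1/727.78 = 0.001374 arcsec = 1.374 mas.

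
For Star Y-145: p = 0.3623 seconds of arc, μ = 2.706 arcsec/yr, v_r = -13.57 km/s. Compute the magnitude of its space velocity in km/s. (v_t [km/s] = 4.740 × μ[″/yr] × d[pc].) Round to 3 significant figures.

d = 1/p = 1/0.3623″ = 2.7601 pc.
v_t = 4.740 μ d = 4.740 × 2.706 × 2.7601 = 35.402 km/s.
v = √(v_r² + v_t²) = √((-13.57)² + 35.402²) = √1437.45 = 37.914 km/s.

37.9 km/s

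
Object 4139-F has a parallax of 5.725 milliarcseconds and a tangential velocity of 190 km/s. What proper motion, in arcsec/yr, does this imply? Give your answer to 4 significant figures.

0.2295 arcsec/yr

d = 1/p = 1/0.005725″ = 174.67 pc.
μ = v_t / (4.74 d) = 190 / (4.74 × 174.67) = 190 / 827.94 = 0.22949 ″/yr.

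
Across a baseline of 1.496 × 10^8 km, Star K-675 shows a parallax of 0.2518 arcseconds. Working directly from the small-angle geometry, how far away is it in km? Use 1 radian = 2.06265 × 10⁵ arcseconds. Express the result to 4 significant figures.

1.225 × 10^14 km

θ = 0.2518″ = 0.2518/206265 = 1.2208 × 10^-6 rad.
d = B/θ = (1.496 × 10^8) / (1.2208 × 10^-6) = 1.2254 × 10^14 km.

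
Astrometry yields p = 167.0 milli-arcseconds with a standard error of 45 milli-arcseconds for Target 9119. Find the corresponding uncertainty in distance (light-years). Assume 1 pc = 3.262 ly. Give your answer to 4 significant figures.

5.263 ly

d = 1/p, so σ_d = σ_p / p².
σ_d = 0.0450 / (0.1670)² = 0.0450 / 0.027889 = 1.6135 pc = 1.6135 × 3.262 ly = 5.2632 ly.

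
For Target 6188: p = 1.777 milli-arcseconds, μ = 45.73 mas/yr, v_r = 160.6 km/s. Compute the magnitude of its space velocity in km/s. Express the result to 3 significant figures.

d = 1/p = 1/0.001777″ = 562.75 pc.
μ = 45.73 mas/yr = 0.04573 ″/yr.
v_t = 4.740 μ d = 4.740 × 0.04573 × 562.75 = 121.98 km/s.
v = √(v_r² + v_t²) = √(160.6² + 121.98²) = √40671.5 = 201.67 km/s.

202 km/s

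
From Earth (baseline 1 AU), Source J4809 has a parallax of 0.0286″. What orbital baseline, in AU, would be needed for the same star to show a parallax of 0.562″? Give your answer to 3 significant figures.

Parallax scales linearly with baseline: p ∝ B, so B = p_target / p_Earth × 1 AU.
B = 0.562 / 0.0286 = 19.65 AU.

19.7 AU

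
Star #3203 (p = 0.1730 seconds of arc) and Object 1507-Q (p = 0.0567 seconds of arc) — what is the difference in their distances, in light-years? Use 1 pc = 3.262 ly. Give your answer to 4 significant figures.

38.68 ly

d_A = 1/0.1730″ = 5.7803 pc; d_B = 1/0.05670″ = 17.637 pc.
|d_B − d_A| = |17.637 − 5.7803| = 11.857 pc = 11.857 × 3.262 ly = 38.678 ly.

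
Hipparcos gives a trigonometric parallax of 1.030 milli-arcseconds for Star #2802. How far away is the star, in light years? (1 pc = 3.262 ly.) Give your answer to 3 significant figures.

3170 light years

p = 1.030 milli-arcseconds = 0.001030 arcsec.
d = 1/p = 1/0.001030 = 970.87 pc.
In light-years: 970.87 × 3.262 = 3167 ly.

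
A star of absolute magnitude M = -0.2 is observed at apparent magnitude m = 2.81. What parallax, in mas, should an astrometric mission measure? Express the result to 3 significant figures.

25.0 mas

m − M = 2.81 − (-0.2) = 3.01.
d = 10^((m−M)/5 + 1) = 10^1.602 = 39.994 pc.
p = 1/d = 1/39.994 = 0.025004 arcsec = 25.004 mas.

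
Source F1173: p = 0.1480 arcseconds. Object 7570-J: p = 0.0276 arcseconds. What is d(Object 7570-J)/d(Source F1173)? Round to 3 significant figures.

5.36

Since d = 1/p, d_B/d_A = p_A/p_B.
= 0.1480 / 0.0276 = 5.3623.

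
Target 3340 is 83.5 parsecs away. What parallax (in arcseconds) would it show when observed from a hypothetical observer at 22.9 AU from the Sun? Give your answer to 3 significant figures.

p (arcsec) = B (AU) / d (pc).
p = 22.9 / 83.5 = 0.27425 arcsec.

0.274 arcsec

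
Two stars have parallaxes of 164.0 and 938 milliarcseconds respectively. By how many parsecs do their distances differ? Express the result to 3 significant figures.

5.03 pc

d_A = 1/0.1640″ = 6.0976 pc; d_B = 1/0.9380″ = 1.0661 pc.
|d_B − d_A| = |1.0661 − 6.0976| = 5.0315 pc.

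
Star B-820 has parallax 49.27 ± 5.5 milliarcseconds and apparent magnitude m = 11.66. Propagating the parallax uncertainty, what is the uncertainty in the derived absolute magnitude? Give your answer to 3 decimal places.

M = m − 5 log₁₀ d + 5 = m + 5 log₁₀ p + 5, so ∂M/∂p = 5/(p ln 10).
σ_M = (5/ln 10) · (σ_p/p) = 2.1715 × 5.5/49.27 = 2.1715 × 0.11163 = 0.2424.

σ_M = 0.242 mag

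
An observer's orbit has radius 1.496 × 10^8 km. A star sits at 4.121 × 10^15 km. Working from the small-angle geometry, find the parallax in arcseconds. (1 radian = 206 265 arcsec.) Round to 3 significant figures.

θ ≈ B/d = (1.496 × 10^8) / (4.121 × 10^15) = 3.6302 × 10^-8 rad.
In arcseconds: 3.6302 × 10^-8 × 206265 = 0.0074878″.

0.00749 arcsec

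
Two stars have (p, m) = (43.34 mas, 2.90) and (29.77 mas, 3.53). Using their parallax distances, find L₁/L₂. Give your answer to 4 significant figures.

d₁ = 1/p₁ = 1/0.04334″ = 23.073 pc; d₂ = 1/p₂ = 1/0.02977″ = 33.591 pc.
M₁ = m₁ − 5 log₁₀ d₁ + 5 = 2.90 − 6.8155 + 5 = 1.0845.
M₂ = 3.53 − 7.6311 + 5 = 0.8989.
L₁/L₂ = 10^(0.4(M₂ − M₁)) = 10^(0.4 × (-0.1856)) = 10^(-0.07424) = 0.84287.

L₁/L₂ = 0.8429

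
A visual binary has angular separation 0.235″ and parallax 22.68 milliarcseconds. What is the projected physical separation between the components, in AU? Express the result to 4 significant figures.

10.36 AU

d = 1/p = 1/0.02268″ = 44.092 pc.
At distance d (pc), an angle of θ arcsec spans θ·d AU: s = 0.235 × 44.092 = 10.362 AU.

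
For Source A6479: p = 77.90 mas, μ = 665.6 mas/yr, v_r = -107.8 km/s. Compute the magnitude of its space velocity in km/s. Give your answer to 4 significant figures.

d = 1/p = 1/0.07790″ = 12.837 pc.
μ = 665.6 mas/yr = 0.6656 ″/yr.
v_t = 4.740 μ d = 4.740 × 0.6656 × 12.837 = 40.5 km/s.
v = √(v_r² + v_t²) = √((-107.8)² + 40.5²) = √13261.1 = 115.16 km/s.

115.2 km/s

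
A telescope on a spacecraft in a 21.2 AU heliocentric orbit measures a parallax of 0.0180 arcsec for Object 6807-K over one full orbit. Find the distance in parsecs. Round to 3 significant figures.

With baseline B (in AU) and parallax p (in arcsec), d = B/p parsecs.
d = 21.2 / 0.0180 = 1177.8 pc.

1180 pc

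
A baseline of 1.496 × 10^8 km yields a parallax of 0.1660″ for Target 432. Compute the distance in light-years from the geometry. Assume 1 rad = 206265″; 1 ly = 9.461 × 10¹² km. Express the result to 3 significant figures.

19.6 ly

θ = 0.1660″ = 0.1660/206265 = 8.0479 × 10^-7 rad.
d = B/θ = (1.496 × 10^8) / (8.0479 × 10^-7) = 1.8589 × 10^14 km = (1.8589 × 10^14) / (9.461 × 10^12) ly = 19.648 ly.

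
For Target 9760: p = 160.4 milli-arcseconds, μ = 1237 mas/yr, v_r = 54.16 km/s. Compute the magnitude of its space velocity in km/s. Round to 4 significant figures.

d = 1/p = 1/0.1604″ = 6.2344 pc.
μ = 1237 mas/yr = 1.237 ″/yr.
v_t = 4.740 μ d = 4.740 × 1.237 × 6.2344 = 36.555 km/s.
v = √(v_r² + v_t²) = √(54.16² + 36.555²) = √4269.57 = 65.342 km/s.

65.34 km/s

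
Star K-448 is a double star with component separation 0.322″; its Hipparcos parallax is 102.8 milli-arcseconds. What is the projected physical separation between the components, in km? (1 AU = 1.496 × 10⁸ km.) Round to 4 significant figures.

d = 1/p = 1/0.1028″ = 9.7276 pc.
At distance d (pc), an angle of θ arcsec spans θ·d AU: s = 0.322 × 9.7276 = 3.1323 AU.
= 3.1323 × 1.496 × 10⁸ km = 4.6859 × 10^8 km.

4.686 × 10^8 km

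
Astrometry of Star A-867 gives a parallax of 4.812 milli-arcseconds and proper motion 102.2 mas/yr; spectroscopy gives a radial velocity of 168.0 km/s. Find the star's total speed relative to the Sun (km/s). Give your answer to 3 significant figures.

196 km/s

d = 1/p = 1/0.004812″ = 207.81 pc.
μ = 102.2 mas/yr = 0.1022 ″/yr.
v_t = 4.740 μ d = 4.740 × 0.1022 × 207.81 = 100.67 km/s.
v = √(v_r² + v_t²) = √(168.0² + 100.67²) = √38358.4 = 195.85 km/s.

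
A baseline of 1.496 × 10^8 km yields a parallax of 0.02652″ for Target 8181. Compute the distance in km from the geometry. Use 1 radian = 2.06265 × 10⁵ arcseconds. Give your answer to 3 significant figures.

θ = 0.02652″ = 0.02652/206265 = 1.2857 × 10^-7 rad.
d = B/θ = (1.496 × 10^8) / (1.2857 × 10^-7) = 1.1636 × 10^15 km.

1.16 × 10^15 km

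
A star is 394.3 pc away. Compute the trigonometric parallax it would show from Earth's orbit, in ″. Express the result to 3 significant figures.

0.00254 ″

p = 1/d = 1/394.3 = 0.0025361 arcsec.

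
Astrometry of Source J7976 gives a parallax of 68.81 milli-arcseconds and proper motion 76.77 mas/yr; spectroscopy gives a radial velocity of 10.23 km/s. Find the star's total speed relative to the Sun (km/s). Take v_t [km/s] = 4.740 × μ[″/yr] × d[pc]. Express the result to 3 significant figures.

11.5 km/s

d = 1/p = 1/0.06881″ = 14.533 pc.
μ = 76.77 mas/yr = 0.07677 ″/yr.
v_t = 4.740 μ d = 4.740 × 0.07677 × 14.533 = 5.2884 km/s.
v = √(v_r² + v_t²) = √(10.23² + 5.2884²) = √132.62 = 11.516 km/s.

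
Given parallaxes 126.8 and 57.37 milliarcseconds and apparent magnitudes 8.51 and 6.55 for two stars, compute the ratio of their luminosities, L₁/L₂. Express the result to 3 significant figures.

L₁/L₂ = 0.0337

d₁ = 1/p₁ = 1/0.1268″ = 7.8864 pc; d₂ = 1/p₂ = 1/0.05737″ = 17.431 pc.
M₁ = m₁ − 5 log₁₀ d₁ + 5 = 8.51 − 4.4844 + 5 = 9.0256.
M₂ = 6.55 − 6.2066 + 5 = 5.3434.
L₁/L₂ = 10^(0.4(M₂ − M₁)) = 10^(0.4 × (-3.6822)) = 10^(-1.47288) = 0.03366.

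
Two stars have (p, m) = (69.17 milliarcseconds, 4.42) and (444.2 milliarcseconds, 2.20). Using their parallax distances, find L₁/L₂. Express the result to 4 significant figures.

L₁/L₂ = 5.337

d₁ = 1/p₁ = 1/0.06917″ = 14.457 pc; d₂ = 1/p₂ = 1/0.4442″ = 2.2512 pc.
M₁ = m₁ − 5 log₁₀ d₁ + 5 = 4.42 − 5.8004 + 5 = 3.6196.
M₂ = 2.20 − 1.7621 + 5 = 5.4379.
L₁/L₂ = 10^(0.4(M₂ − M₁)) = 10^(0.4 × 1.8183) = 10^0.72732 = 5.3373.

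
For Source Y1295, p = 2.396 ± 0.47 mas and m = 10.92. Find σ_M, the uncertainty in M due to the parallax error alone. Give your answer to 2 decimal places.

σ_M = 0.43 mag

M = m − 5 log₁₀ d + 5 = m + 5 log₁₀ p + 5, so ∂M/∂p = 5/(p ln 10).
σ_M = (5/ln 10) · (σ_p/p) = 2.1715 × 0.47/2.396 = 2.1715 × 0.19616 = 0.42596.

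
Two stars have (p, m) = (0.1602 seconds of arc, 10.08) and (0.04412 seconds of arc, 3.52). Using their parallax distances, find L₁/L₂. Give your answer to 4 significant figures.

d₁ = 1/p₁ = 1/0.1602″ = 6.2422 pc; d₂ = 1/p₂ = 1/0.04412″ = 22.665 pc.
M₁ = m₁ − 5 log₁₀ d₁ + 5 = 10.08 − 3.9767 + 5 = 11.1033.
M₂ = 3.52 − 6.7768 + 5 = 1.7432.
L₁/L₂ = 10^(0.4(M₂ − M₁)) = 10^(0.4 × (-9.3601)) = 10^(-3.74404) = 0.00018029.

L₁/L₂ = 0.0001803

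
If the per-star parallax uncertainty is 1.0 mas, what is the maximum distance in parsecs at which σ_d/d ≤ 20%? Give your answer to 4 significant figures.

200.0 pc

σ_d/d = σ_p/p, so the condition is σ_p/p ≤ 0.20, i.e. p ≥ σ_p/0.20.
p_min = 1.0/0.20 = 5 mas = 0.005 arcsec.
d_max = 1/p_min = 1/0.005 = 200 pc.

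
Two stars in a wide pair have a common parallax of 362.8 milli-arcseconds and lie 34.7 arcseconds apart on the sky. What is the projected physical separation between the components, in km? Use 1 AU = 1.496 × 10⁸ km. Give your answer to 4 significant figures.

1.431 × 10^10 km

d = 1/p = 1/0.3628″ = 2.7563 pc.
At distance d (pc), an angle of θ arcsec spans θ·d AU: s = 34.7 × 2.7563 = 95.644 AU.
= 95.644 × 1.496 × 10⁸ km = 1.4308 × 10^10 km.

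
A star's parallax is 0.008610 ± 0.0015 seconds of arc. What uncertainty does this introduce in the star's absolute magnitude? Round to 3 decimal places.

σ_M = 0.378 mag

M = m − 5 log₁₀ d + 5 = m + 5 log₁₀ p + 5, so ∂M/∂p = 5/(p ln 10).
σ_M = (5/ln 10) · (σ_p/p) = 2.1715 × 0.0015/0.008610 = 2.1715 × 0.17422 = 0.37832.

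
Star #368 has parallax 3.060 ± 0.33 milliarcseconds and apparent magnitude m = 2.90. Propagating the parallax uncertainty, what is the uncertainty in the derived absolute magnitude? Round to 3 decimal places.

σ_M = 0.234 mag

M = m − 5 log₁₀ d + 5 = m + 5 log₁₀ p + 5, so ∂M/∂p = 5/(p ln 10).
σ_M = (5/ln 10) · (σ_p/p) = 2.1715 × 0.33/3.060 = 2.1715 × 0.10784 = 0.23417.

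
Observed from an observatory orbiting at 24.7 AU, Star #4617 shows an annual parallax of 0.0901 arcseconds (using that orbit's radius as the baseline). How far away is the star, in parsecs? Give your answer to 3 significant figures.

With baseline B (in AU) and parallax p (in arcsec), d = B/p parsecs.
d = 24.7 / 0.0901 = 274.14 pc.

274 pc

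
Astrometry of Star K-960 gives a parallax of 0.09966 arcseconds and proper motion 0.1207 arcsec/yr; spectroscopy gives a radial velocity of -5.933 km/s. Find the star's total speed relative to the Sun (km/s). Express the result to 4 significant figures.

d = 1/p = 1/0.09966″ = 10.034 pc.
v_t = 4.740 μ d = 4.740 × 0.1207 × 10.034 = 5.7406 km/s.
v = √(v_r² + v_t²) = √((-5.933)² + 5.7406²) = √68.155 = 8.2556 km/s.

8.256 km/s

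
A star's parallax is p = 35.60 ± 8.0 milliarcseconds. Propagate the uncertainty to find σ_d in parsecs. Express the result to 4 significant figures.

d = 1/p, so σ_d = σ_p / p².
σ_d = 0.00800 / (0.03560)² = 0.00800 / 0.0012674 = 6.3121 pc.

6.312 pc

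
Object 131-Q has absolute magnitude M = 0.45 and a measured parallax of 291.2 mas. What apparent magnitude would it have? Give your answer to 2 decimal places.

m = -1.87

d = 1/p = 1/0.2912″ = 3.4341 pc.
m − M = 5 log₁₀ d − 5 = 5 log₁₀(3.4341) − 5 = 2.6791 − 5 = -2.3209.
m = M + (m − M) = 0.45 + (-2.3209) = -1.87.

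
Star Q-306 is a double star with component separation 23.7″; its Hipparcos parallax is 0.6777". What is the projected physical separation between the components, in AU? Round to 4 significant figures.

d = 1/p = 1/0.6777″ = 1.4756 pc.
At distance d (pc), an angle of θ arcsec spans θ·d AU: s = 23.7 × 1.4756 = 34.972 AU.

34.97 AU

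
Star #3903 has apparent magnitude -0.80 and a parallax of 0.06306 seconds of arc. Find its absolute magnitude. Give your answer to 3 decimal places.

M = -1.801

d = 1/p = 1/0.06306″ = 15.858 pc.
m − M = 5 log₁₀(15.858) − 5 = 6.0012 − 5 = 1.0012.
M = m − (m − M) = -0.80 − 1.0012 = -1.801.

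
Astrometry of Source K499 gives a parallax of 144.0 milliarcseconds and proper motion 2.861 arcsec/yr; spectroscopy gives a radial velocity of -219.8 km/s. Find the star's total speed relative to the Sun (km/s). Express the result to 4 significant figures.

239.1 km/s

d = 1/p = 1/0.1440″ = 6.9444 pc.
v_t = 4.740 μ d = 4.740 × 2.861 × 6.9444 = 94.174 km/s.
v = √(v_r² + v_t²) = √((-219.8)² + 94.174²) = √57180.8 = 239.13 km/s.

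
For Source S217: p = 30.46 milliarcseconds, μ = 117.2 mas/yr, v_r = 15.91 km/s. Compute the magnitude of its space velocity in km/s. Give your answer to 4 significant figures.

24.20 km/s

d = 1/p = 1/0.03046″ = 32.83 pc.
μ = 117.2 mas/yr = 0.1172 ″/yr.
v_t = 4.740 μ d = 4.740 × 0.1172 × 32.83 = 18.238 km/s.
v = √(v_r² + v_t²) = √(15.91² + 18.238²) = √585.753 = 24.202 km/s.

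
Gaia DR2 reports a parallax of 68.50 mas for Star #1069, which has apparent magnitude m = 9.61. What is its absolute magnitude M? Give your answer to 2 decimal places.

d = 1/p = 1/0.06850″ = 14.599 pc.
m − M = 5 log₁₀(14.599) − 5 = 5.8216 − 5 = 0.8216.
M = m − (m − M) = 9.61 − 0.8216 = 8.79.

M = 8.79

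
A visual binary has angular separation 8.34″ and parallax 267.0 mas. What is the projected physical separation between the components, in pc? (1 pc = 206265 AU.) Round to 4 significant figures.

0.0001514 pc

d = 1/p = 1/0.2670″ = 3.7453 pc.
At distance d (pc), an angle of θ arcsec spans θ·d AU: s = 8.34 × 3.7453 = 31.236 AU.
= 31.236 / 206265 = 0.00015144 pc.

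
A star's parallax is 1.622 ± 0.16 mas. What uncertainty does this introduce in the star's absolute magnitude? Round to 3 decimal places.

M = m − 5 log₁₀ d + 5 = m + 5 log₁₀ p + 5, so ∂M/∂p = 5/(p ln 10).
σ_M = (5/ln 10) · (σ_p/p) = 2.1715 × 0.16/1.622 = 2.1715 × 0.098644 = 0.21421.

σ_M = 0.214 mag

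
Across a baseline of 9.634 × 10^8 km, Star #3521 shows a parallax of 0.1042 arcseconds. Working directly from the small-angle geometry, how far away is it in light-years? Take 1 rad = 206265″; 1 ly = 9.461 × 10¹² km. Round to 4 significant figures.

201.6 ly

θ = 0.1042″ = 0.1042/206265 = 5.0518 × 10^-7 rad.
d = B/θ = (9.634 × 10^8) / (5.0518 × 10^-7) = 1.9070 × 10^15 km = (1.9070 × 10^15) / (9.461 × 10^12) ly = 201.56 ly.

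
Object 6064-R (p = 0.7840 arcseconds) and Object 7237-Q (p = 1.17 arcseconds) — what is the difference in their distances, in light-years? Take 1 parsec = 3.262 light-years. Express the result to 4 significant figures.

d_A = 1/0.7840″ = 1.2755 pc; d_B = 1/1.170″ = 0.8547 pc.
|d_B − d_A| = |0.8547 − 1.2755| = 0.4208 pc = 0.4208 × 3.262 ly = 1.3726 ly.

1.373 ly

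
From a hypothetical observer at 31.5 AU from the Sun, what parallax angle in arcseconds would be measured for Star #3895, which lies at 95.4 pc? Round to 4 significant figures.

0.3302 arcsec

p (arcsec) = B (AU) / d (pc).
p = 31.5 / 95.4 = 0.33019 arcsec.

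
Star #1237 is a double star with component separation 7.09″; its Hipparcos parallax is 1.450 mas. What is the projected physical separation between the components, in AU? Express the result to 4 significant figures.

d = 1/p = 1/0.001450″ = 689.66 pc.
At distance d (pc), an angle of θ arcsec spans θ·d AU: s = 7.09 × 689.66 = 4889.7 AU.

4890 AU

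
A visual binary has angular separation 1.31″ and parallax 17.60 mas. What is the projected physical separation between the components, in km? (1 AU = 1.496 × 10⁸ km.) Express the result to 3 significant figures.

1.11 × 10^10 km

d = 1/p = 1/0.01760″ = 56.818 pc.
At distance d (pc), an angle of θ arcsec spans θ·d AU: s = 1.31 × 56.818 = 74.432 AU.
= 74.432 × 1.496 × 10⁸ km = 1.1135 × 10^10 km.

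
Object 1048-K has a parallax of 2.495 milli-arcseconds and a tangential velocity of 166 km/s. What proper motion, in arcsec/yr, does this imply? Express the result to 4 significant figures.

d = 1/p = 1/0.002495″ = 400.8 pc.
μ = v_t / (4.74 d) = 166 / (4.74 × 400.8) = 166 / 1899.8 = 0.087378 ″/yr.

0.08738 arcsec/yr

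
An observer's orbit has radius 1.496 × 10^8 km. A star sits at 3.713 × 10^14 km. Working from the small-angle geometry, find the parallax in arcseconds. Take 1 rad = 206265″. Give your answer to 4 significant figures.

θ ≈ B/d = (1.496 × 10^8) / (3.713 × 10^14) = 4.0291 × 10^-7 rad.
In arcseconds: 4.0291 × 10^-7 × 206265 = 0.083106″.

0.08311 arcsec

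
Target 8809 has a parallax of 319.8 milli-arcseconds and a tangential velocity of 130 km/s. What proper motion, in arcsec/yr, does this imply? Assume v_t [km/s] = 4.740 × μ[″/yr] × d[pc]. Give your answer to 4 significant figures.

d = 1/p = 1/0.3198″ = 3.127 pc.
μ = v_t / (4.74 d) = 130 / (4.74 × 3.127) = 130 / 14.822 = 8.7707 ″/yr.

8.771 arcsec/yr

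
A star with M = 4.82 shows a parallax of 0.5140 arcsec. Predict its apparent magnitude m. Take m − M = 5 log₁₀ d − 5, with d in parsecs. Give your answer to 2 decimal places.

d = 1/p = 1/0.5140″ = 1.9455 pc.
m − M = 5 log₁₀ d − 5 = 5 log₁₀(1.9455) − 5 = 1.4452 − 5 = -3.5548.
m = M + (m − M) = 4.82 + (-3.5548) = 1.27.

m = 1.27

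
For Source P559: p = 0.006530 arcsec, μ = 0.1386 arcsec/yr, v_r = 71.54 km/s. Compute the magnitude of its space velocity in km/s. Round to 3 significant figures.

d = 1/p = 1/0.006530″ = 153.14 pc.
v_t = 4.740 μ d = 4.740 × 0.1386 × 153.14 = 100.61 km/s.
v = √(v_r² + v_t²) = √(71.54² + 100.61²) = √15240.3 = 123.45 km/s.

123 km/s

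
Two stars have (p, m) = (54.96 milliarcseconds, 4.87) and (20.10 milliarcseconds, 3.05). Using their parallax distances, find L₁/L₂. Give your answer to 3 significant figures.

L₁/L₂ = 0.0250

d₁ = 1/p₁ = 1/0.05496″ = 18.195 pc; d₂ = 1/p₂ = 1/0.02010″ = 49.751 pc.
M₁ = m₁ − 5 log₁₀ d₁ + 5 = 4.87 − 6.2998 + 5 = 3.5702.
M₂ = 3.05 − 8.4840 + 5 = -0.4340.
L₁/L₂ = 10^(0.4(M₂ − M₁)) = 10^(0.4 × (-4.0042)) = 10^(-1.60168) = 0.025022.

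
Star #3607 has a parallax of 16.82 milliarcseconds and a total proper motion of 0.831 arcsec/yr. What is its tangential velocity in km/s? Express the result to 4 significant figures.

234.2 km/s

d = 1/p = 1/0.01682″ = 59.453 pc.
v_t = 4.74 × μ × d = 4.74 × 0.831 × 59.453 = 234.18 km/s.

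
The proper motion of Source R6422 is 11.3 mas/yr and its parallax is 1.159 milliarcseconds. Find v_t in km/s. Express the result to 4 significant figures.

46.21 km/s

d = 1/p = 1/0.001159″ = 862.81 pc.
μ = 11.3 mas/yr = 0.0113 ″/yr.
v_t = 4.74 × μ × d = 4.74 × 0.0113 × 862.81 = 46.214 km/s.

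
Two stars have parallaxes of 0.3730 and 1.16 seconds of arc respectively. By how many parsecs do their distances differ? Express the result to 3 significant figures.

d_A = 1/0.3730″ = 2.681 pc; d_B = 1/1.160″ = 0.86207 pc.
|d_B − d_A| = |0.86207 − 2.681| = 1.8189 pc.

1.82 pc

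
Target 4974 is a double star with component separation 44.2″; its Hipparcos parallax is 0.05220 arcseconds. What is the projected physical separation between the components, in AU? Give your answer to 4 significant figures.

d = 1/p = 1/0.05220″ = 19.157 pc.
At distance d (pc), an angle of θ arcsec spans θ·d AU: s = 44.2 × 19.157 = 846.74 AU.

846.7 AU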